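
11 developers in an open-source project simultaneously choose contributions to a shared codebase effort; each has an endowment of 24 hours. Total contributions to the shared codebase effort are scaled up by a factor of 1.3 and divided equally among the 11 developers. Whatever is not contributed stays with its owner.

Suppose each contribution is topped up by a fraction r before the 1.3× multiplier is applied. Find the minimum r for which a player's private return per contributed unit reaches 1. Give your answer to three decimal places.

With matching at rate r, one contributed unit becomes (1 + r) in the shared codebase effort and returns 1.3 × (1 + r) / 11 to the contributor.
Setting this equal to 1: 1 + r = 11/1.3 = 8.4615.
So the minimum matching rate is r = 8.4615 − 1 = 7.462.

7.462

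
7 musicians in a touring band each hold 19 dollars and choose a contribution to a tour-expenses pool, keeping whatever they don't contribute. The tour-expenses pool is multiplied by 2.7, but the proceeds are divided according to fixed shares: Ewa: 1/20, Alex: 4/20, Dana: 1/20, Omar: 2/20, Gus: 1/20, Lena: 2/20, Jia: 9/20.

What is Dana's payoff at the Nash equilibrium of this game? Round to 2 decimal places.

For player j, contributing a unit is worthwhile iff 2.7 × (j's share) ≥ 1, i.e. iff j's share is at least 0.3704.
Only Jia (9/20) clears that bar, contributing 19; the remaining 6 contribute 0. Total contributed: 19.
Dana keeps 19 and receives 2.7 × 19 × 1/20 = 2.57 from the tour-expenses pool, for a payoff of 21.57.

21.57 dollars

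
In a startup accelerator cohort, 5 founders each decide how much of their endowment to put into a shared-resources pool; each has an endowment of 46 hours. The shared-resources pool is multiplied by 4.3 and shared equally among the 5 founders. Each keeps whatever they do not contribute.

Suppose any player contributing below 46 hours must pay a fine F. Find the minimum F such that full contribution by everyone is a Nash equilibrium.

Given the others contribute fully, the best deviation is to contribute 0 (any partial contribution still incurs the fine and gives up units whose private return 0.8600 is below 1).
Deviating from 46 to 0 saves 46 hours but forfeits the deviator's share of the drop in the shared-resources pool: 4.3/5 × 46 = 39.56.
So the deviation gain is 46 − 39.56 = 6.44, and the fine must be at least 6.44 hours to wipe it out.

6.44 hours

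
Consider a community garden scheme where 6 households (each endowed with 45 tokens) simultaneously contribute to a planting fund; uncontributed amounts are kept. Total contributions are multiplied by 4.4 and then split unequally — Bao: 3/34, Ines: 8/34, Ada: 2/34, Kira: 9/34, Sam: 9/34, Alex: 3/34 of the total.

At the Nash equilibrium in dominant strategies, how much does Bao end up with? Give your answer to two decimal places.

97.41 tokens

Player j's private return per contributed unit is 4.4 × (j's share). Contributing is weakly dominant for j when that share is at least 1/4.4 = 0.2273, and contributing 0 is dominant otherwise.
Ines, Kira and Sam are above the threshold, contributing 45 each; the remaining 3 contribute 0. Total contributed: 135.
Bao keeps 45 and receives 4.4 × 135 × 3/34 = 52.41 from the planting fund, for a payoff of 97.41.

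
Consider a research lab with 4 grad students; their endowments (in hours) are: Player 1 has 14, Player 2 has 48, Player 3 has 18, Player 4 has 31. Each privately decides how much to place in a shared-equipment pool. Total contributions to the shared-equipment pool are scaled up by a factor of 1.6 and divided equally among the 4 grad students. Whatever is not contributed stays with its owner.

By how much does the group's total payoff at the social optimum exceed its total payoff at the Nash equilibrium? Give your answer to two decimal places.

The private return per contributed unit is 1.6/4 = 0.4000 < 1 for every player regardless of endowment, so the Nash equilibrium is zero contribution and the group total is Σ E_j = 14 + 48 + 18 + 31 = 111.
Each contributed unit returns 1.600 to the group, so the social optimum is full contribution by everyone: group total = 1.600 × 111 = 177.60.
Efficiency loss = (1.600 − 1) × 111 = 66.60.

66.60 hours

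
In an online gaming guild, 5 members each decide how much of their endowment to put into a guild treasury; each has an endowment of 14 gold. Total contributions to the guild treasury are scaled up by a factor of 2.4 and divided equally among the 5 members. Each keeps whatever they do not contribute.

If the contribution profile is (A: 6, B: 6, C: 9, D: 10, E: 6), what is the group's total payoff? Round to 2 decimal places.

Total contributed: 6 + 6 + 9 + 10 + 6 = 37; total kept: 5 × 14 − 37 = 33.
The guild treasury pays out 2.4 × 37 = 88.80 in aggregate.
Group total = 33 + 88.80 = 121.80.

121.80 gold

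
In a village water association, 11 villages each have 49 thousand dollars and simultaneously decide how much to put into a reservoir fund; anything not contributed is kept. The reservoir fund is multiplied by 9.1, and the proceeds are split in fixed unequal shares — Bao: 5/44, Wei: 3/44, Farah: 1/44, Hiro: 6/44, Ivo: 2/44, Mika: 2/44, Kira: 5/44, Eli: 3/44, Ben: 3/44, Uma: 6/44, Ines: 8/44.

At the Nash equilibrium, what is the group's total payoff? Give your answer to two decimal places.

2523.50 thousand dollars

A player with share s gets back 9.1·s per unit contributed, so full contribution is dominant for anyone with s > 1/9.1 = 0.1099 and zero contribution is dominant for anyone below.
Bao, Hiro, Kira, Uma and Ines are above the threshold, contributing 49 each; the remaining 6 contribute 0. Total contributed: 245.
The reservoir fund pays out 9.1 × 245 = 2229.50 in total (split across the unequal shares, but the aggregate is all that matters for the group sum).
The 6 free-riders keep 49 each, adding 294. Group total = 294 + 2229.50 = 2523.50.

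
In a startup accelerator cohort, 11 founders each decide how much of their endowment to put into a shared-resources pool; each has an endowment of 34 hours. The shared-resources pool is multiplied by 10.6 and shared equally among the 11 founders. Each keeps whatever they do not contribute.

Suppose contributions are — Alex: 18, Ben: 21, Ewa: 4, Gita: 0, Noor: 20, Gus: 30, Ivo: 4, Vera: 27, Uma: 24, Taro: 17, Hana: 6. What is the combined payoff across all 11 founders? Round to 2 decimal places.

2015.60 hours

Total contributed: 18 + 21 + 4 + 0 + 20 + 30 + 4 + 27 + 24 + 17 + 6 = 171; total kept: 11 × 34 − 171 = 203.
The shared-resources pool pays out 10.6 × 171 = 1812.60 in aggregate.
Group total = 203 + 1812.60 = 2015.60.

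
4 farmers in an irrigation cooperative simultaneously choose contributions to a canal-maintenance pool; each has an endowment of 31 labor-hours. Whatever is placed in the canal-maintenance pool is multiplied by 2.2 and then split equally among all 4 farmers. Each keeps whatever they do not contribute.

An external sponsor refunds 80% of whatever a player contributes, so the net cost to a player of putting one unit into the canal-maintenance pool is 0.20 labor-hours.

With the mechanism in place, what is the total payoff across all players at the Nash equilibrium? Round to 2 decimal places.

372.00 labor-hours

The effective private return per unit is now (2.2/4) / 0.20 = 2.7500 > 1, so every player's dominant strategy flips to full contribution.
So the Nash equilibrium is full contribution by all 4; the group earns 4 × (31 × 0.80 + 2.2 × 31) = 372.00.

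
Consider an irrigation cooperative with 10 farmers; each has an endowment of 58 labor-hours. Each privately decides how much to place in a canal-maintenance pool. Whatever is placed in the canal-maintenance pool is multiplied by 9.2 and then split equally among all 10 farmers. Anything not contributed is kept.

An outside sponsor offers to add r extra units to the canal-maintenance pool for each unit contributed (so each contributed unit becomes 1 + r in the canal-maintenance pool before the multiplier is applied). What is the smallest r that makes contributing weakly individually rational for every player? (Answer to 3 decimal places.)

With matching at rate r, one contributed unit becomes (1 + r) in the canal-maintenance pool and returns 9.2 × (1 + r) / 10 to the contributor.
Setting this equal to 1: 1 + r = 10/9.2 = 1.0870.
So the minimum matching rate is r = 1.0870 − 1 = 0.087.

0.087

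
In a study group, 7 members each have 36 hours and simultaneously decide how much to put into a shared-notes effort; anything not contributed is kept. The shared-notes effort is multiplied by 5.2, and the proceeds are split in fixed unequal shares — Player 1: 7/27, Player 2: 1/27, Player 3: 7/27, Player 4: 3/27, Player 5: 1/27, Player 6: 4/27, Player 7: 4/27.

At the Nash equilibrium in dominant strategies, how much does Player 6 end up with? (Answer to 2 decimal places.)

A player with share s gets back 5.2·s per unit contributed, so full contribution is dominant for anyone with s > 1/5.2 = 0.1923 and zero contribution is dominant for anyone below.
The shares above 0.1923 belong to Player 1 and Player 3, contributing 36 each; the remaining 5 contribute 0. Total contributed: 72.
Player 6 keeps 36 and receives 5.2 × 72 × 4/27 = 55.47 from the shared-notes effort, for a payoff of 91.47.

91.47 hours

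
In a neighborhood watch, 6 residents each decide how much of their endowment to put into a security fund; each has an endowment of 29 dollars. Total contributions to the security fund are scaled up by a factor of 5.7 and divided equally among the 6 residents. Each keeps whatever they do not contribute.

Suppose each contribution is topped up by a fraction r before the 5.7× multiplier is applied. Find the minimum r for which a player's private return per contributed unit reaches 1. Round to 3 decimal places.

With matching at rate r, one contributed unit becomes (1 + r) in the security fund and returns 5.7 × (1 + r) / 6 to the contributor.
Setting this equal to 1: 1 + r = 6/5.7 = 1.0526.
So the minimum matching rate is r = 1.0526 − 1 = 0.053.

0.053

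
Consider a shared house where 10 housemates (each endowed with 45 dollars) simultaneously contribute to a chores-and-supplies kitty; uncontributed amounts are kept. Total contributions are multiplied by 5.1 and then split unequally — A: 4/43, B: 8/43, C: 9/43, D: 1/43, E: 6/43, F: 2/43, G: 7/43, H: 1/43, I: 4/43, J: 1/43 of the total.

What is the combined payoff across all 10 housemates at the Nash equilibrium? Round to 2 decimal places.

634.50 dollars

A player with share s gets back 5.1·s per unit contributed, so full contribution is dominant for anyone with s > 1/5.1 = 0.1961 and zero contribution is dominant for anyone below.
The only share above 0.1961 is C's 9/43, contributing 45; the remaining 9 contribute 0. Total contributed: 45.
The chores-and-supplies kitty pays out 5.1 × 45 = 229.50 in total (split across the unequal shares, but the aggregate is all that matters for the group sum).
The 9 free-riders keep 45 each, adding 405. Group total = 405 + 229.50 = 634.50.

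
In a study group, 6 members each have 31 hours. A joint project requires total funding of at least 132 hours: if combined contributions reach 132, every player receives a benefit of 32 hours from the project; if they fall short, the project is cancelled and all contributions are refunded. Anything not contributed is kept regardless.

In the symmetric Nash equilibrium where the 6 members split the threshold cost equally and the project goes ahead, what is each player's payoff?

Equal share of the threshold: 132/6 = 22.
At this profile no one gains by cutting their contribution: any cut drops the total below 132, the project is cancelled, contributions are refunded, and the deviator ends with 31, which is less than 31 − 22 + 32 = 41. Contributing more than 22 just wastes the excess. So contributing exactly 22 is a best response.
Each player's payoff: 31 − 22 + 32 = 41.

41 hours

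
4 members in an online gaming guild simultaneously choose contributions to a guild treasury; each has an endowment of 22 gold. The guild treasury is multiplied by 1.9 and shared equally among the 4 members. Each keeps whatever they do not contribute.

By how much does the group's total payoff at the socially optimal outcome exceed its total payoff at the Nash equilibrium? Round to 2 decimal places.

Each contributed unit returns 1.9/4 = 0.4750 to its contributor — below 1 — so contributing 0 is dominant for every player. At the Nash equilibrium everyone keeps their 22, and the group total is 4 × 22 = 88.
Each contributed unit returns 1.900 to the group as a whole (0.4750 to each of 4 players), which exceeds 1, so the social optimum is full contribution: group total = 1.900 × 88 = 167.20.
Efficiency loss = 167.20 − 88 = 79.20.

79.20 gold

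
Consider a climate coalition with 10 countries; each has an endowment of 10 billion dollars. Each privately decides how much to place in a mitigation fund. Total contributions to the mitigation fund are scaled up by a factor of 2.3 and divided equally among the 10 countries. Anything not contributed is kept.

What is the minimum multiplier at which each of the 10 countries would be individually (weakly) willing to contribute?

A contributed unit returns (multiplier)/10 to its contributor.
This reaches 1 exactly when the multiplier is 10.

10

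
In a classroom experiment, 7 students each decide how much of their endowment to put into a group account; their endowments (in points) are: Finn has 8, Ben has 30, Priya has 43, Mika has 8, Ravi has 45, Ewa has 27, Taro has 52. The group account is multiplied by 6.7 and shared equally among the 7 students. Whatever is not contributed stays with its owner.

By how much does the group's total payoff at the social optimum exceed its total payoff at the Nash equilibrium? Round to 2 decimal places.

The private return per contributed unit is 6.7/7 = 0.9571 < 1 for every player regardless of endowment, so the Nash equilibrium is zero contribution and the group total is Σ E_j = 8 + 30 + 43 + 8 + 45 + 27 + 52 = 213.
Each contributed unit returns 6.700 to the group, so the social optimum is full contribution by everyone: group total = 6.700 × 213 = 1427.10.
Efficiency loss = (6.700 − 1) × 213 = 1214.10.

1214.10 points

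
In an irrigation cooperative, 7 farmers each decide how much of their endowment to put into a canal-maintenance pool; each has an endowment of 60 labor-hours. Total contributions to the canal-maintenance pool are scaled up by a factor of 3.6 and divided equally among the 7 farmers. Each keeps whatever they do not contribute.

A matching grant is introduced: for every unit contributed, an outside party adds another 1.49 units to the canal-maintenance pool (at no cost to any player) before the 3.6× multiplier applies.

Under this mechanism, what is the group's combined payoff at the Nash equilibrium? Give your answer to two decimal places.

3764.88 labor-hours

Under the mechanism each unit contributed yields 3.6 × 2.49 / 7 = 1.2806 back to its contributor per unit of net cost, which exceeds 1, making full contribution the dominant choice for everyone.
At the Nash equilibrium everyone contributes 60. Group total payoff = 3.6 × 2.49 × 420 = 3764.88.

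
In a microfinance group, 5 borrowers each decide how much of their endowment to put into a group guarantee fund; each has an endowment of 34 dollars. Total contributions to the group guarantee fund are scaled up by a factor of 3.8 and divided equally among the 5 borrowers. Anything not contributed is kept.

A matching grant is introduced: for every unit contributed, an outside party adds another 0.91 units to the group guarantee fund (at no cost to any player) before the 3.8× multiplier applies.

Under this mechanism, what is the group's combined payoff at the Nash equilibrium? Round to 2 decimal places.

With the mechanism, a contributed unit returns 3.8 × 1.91 / 5 = 1.4516 per unit of net cost to the contributor — now above 1 — so contributing fully is weakly dominant for every player.
At the Nash equilibrium everyone contributes 34. Group total payoff = 3.8 × 1.91 × 170 = 1233.86.

1233.86 dollars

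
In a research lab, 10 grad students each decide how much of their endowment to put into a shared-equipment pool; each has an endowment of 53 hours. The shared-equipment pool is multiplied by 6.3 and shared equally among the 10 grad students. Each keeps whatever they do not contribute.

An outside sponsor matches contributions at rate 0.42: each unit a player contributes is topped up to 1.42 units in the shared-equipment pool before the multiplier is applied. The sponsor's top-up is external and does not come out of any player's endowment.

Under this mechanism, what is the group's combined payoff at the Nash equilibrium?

530.00 hours

With the mechanism, a contributed unit returns 6.3 × 1.42 / 10 = 0.8946 per unit of net cost — still below 1 — so contributing 0 remains dominant for every player.
Everyone keeps their endowment and the group total is 10 × 53 = 530.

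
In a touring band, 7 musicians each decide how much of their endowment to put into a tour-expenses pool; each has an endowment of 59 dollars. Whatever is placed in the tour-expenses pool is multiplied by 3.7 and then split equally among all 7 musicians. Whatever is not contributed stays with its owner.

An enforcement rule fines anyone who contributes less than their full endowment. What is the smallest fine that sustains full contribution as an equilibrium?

27.81 dollars

Given the others contribute fully, the best deviation is to contribute 0 (any partial contribution still incurs the fine and gives up units whose private return 0.5286 is below 1).
Deviating from 59 to 0 saves 59 dollars but forfeits the deviator's share of the drop in the tour-expenses pool: 3.7/7 × 59 = 31.19.
So the deviation gain is 59 − 31.19 = 27.81, and the fine must be at least 27.81 dollars to wipe it out.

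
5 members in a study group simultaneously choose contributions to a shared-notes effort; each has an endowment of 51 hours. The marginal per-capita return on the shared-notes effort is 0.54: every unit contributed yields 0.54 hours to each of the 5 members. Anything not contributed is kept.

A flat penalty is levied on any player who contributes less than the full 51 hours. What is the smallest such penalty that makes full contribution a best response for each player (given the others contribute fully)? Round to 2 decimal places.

Given the others contribute fully, the best deviation is to contribute 0 (any partial contribution still incurs the fine and gives up units whose private return 0.54 is below 1).
Deviating from 51 to 0 saves 51 hours but forfeits the deviator's share of the drop in the shared-notes effort: 0.54 × 51 = 27.54.
So the deviation gain is 51 − 27.54 = 23.46, and the fine must be at least 23.46 hours to wipe it out.

23.46 hours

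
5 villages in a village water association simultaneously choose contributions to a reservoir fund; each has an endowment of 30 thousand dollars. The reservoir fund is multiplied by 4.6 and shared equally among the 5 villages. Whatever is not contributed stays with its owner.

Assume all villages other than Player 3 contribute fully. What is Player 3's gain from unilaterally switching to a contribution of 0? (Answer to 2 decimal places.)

Switching from a contribution of 30 to 0 lets Player 3 keep an extra 30 thousand dollars, but lowers the reservoir fund by 30, which costs Player 3 their own share of that drop: 4.6/5 × 30 = 27.60.
Net gain = 30 − 27.60 = 2.40. The private return per contributed unit (0.9200) is below 1, so free-riding is indeed the best response regardless of what the others do.

2.40 thousand dollars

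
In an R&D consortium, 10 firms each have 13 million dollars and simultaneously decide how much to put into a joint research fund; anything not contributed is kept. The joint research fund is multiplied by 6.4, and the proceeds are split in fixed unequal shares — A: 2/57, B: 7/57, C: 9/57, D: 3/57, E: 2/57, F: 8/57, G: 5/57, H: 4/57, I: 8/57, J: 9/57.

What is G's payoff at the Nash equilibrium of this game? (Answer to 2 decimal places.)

27.60 million dollars

A player with share s gets back 6.4·s per unit contributed, so full contribution is dominant for anyone with s > 1/6.4 = 0.1563 and zero contribution is dominant for anyone below.
The shares above 0.1563 belong to C and J, contributing 13 each; the remaining 8 contribute 0. Total contributed: 26.
G keeps 13 and receives 6.4 × 26 × 5/57 = 14.60 from the joint research fund, for a payoff of 27.60.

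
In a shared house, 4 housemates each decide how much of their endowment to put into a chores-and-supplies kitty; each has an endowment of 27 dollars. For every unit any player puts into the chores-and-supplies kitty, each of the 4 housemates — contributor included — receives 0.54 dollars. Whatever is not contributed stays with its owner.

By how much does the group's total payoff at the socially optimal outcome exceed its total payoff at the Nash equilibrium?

125.28 dollars

The private return per contributed unit is 0.54 < 1, so contributing 0 is dominant for every player. At the Nash equilibrium everyone keeps their 27, and the group total is 4 × 27 = 108.
Each contributed unit returns 2.160 to the group as a whole (0.54 to each of 4 players), which exceeds 1, so the social optimum is full contribution: group total = 2.160 × 108 = 233.28.
Efficiency loss = 233.28 − 108 = 125.28.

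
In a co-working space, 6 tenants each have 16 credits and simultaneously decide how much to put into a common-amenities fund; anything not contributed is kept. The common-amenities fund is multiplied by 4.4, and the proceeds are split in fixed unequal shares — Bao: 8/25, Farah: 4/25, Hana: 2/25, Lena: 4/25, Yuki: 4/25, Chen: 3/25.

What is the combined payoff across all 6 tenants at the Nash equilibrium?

150.40 credits

For player j, contributing a unit is worthwhile iff 4.4 × (j's share) ≥ 1, i.e. iff j's share is at least 0.2273.
The only share above 0.2273 is Bao's 8/25, contributing 16; the remaining 5 contribute 0. Total contributed: 16.
The common-amenities fund pays out 4.4 × 16 = 70.40 in total (split across the unequal shares, but the aggregate is all that matters for the group sum).
The 5 free-riders keep 16 each, adding 80. Group total = 80 + 70.40 = 150.40.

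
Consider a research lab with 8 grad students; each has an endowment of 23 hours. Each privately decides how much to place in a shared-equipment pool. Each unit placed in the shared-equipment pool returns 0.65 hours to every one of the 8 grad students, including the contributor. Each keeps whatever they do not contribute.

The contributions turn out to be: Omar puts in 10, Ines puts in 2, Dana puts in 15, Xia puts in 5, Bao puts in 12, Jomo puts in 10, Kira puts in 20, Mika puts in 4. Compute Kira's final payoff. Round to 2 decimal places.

53.70 hours

Total contributed: 10 + 2 + 15 + 5 + 12 + 10 + 20 + 4 = 78.
Each receives 0.65 × 78 = 50.70 from the shared-equipment pool.
Kira keeps 23 − 20 = 3, so Kira's payoff is 3 + 50.70 = 53.70.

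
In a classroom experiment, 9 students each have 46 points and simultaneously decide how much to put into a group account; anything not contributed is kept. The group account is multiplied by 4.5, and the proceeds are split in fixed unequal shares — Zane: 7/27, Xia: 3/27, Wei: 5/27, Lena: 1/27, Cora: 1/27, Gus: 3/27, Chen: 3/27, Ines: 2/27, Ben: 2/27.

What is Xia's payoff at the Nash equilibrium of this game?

Player j's private return per contributed unit is 4.5 × (j's share). Contributing is weakly dominant for j when that share is at least 1/4.5 = 0.2222, and contributing 0 is dominant otherwise.
Only Zane (7/27) clears that bar, contributing 46; the remaining 8 contribute 0. Total contributed: 46.
Xia keeps 46 and receives 4.5 × 46 × 3/27 = 23.00 from the group account, for a payoff of 69.00.

69.00 points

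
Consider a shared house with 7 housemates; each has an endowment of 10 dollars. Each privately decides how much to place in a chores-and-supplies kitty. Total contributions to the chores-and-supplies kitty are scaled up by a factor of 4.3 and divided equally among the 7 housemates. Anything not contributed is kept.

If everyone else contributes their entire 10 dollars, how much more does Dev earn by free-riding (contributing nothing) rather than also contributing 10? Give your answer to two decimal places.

Switching from a contribution of 10 to 0 lets Dev keep an extra 10 dollars, but lowers the chores-and-supplies kitty by 10, which costs Dev their own share of that drop: 4.3/7 × 10 = 6.14.
Net gain = 10 − 6.14 = 3.86. The private return per contributed unit (0.6143) is below 1, so free-riding is indeed the best response regardless of what the others do.

3.86 dollars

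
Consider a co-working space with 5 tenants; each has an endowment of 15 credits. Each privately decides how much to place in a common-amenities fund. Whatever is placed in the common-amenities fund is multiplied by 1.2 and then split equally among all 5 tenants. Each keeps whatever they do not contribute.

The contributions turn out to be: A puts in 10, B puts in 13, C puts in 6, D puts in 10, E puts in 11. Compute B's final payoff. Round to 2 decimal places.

14.00 credits

Total contributed: 10 + 13 + 6 + 10 + 11 = 50.
Each receives 1.2 × 50 / 5 = 12.00 from the common-amenities fund.
B keeps 15 − 13 = 2, so B's payoff is 2 + 12.00 = 14.00.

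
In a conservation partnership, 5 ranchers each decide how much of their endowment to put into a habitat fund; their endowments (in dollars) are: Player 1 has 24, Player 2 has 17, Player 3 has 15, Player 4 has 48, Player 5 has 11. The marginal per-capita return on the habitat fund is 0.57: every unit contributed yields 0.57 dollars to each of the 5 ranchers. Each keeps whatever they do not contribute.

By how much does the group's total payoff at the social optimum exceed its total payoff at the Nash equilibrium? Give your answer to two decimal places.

The private return per contributed unit is 0.57 < 1 for everyone, so the Nash equilibrium is zero contribution and the group total is Σ E_j = 24 + 17 + 15 + 48 + 11 = 115.
Each contributed unit returns 2.850 to the group, so the social optimum is full contribution by everyone: group total = 2.850 × 115 = 327.75.
Efficiency loss = (2.850 − 1) × 115 = 212.75.

212.75 dollars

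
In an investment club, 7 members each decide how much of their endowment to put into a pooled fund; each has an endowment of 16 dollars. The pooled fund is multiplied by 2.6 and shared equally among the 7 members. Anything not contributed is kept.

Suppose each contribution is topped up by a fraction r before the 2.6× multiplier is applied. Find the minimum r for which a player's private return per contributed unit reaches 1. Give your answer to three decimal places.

With matching at rate r, one contributed unit becomes (1 + r) in the pooled fund and returns 2.6 × (1 + r) / 7 to the contributor.
Setting this equal to 1: 1 + r = 7/2.6 = 2.6923.
So the minimum matching rate is r = 2.6923 − 1 = 1.692.

1.692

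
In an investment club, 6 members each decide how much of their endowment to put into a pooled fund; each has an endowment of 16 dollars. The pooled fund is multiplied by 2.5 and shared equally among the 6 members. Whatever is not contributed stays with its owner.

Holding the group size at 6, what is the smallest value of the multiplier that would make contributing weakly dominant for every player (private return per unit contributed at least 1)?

A contributed unit returns (multiplier)/6 to its contributor.
This reaches 1 exactly when the multiplier is 6.

6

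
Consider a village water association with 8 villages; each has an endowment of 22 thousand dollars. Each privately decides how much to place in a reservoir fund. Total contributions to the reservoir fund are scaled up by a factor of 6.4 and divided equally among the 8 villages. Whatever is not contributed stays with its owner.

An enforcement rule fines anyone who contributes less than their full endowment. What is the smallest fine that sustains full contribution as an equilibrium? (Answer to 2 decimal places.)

Given the others contribute fully, the best deviation is to contribute 0 (any partial contribution still incurs the fine and gives up units whose private return 0.8000 is below 1).
Deviating from 22 to 0 saves 22 thousand dollars but forfeits the deviator's share of the drop in the reservoir fund: 6.4/8 × 22 = 17.60.
So the deviation gain is 22 − 17.60 = 4.40, and the fine must be at least 4.40 thousand dollars to wipe it out.

4.40 thousand dollars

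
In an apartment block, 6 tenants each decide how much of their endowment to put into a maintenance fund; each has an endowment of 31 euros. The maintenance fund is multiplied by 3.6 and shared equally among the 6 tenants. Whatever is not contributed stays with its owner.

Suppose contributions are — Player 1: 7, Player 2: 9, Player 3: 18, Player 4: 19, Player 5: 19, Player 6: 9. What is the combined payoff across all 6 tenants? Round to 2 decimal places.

Total contributed: 7 + 9 + 18 + 19 + 19 + 9 = 81; total kept: 6 × 31 − 81 = 105.
The maintenance fund pays out 3.6 × 81 = 291.60 in aggregate.
Group total = 105 + 291.60 = 396.60.

396.60 euros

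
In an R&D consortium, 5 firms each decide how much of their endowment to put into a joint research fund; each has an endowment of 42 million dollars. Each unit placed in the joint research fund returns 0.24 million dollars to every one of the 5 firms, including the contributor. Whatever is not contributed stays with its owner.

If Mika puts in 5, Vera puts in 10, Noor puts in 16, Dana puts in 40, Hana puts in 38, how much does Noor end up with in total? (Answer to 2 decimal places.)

52.16 million dollars

Total contributed: 5 + 10 + 16 + 40 + 38 = 109.
Each receives 0.24 × 109 = 26.16 from the joint research fund.
Noor keeps 42 − 16 = 26, so Noor's payoff is 26 + 26.16 = 52.16.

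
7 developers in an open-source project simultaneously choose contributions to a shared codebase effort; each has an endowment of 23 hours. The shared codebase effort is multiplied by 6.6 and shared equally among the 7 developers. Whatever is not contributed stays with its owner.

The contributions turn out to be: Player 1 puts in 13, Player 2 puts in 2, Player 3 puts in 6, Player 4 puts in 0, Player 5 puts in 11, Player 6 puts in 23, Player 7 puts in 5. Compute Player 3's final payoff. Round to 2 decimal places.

Total contributed: 13 + 2 + 6 + 0 + 11 + 23 + 5 = 60.
Each receives 6.6 × 60 / 7 = 56.57 from the shared codebase effort.
Player 3 keeps 23 − 6 = 17, so Player 3's payoff is 17 + 56.57 = 73.57.

73.57 hours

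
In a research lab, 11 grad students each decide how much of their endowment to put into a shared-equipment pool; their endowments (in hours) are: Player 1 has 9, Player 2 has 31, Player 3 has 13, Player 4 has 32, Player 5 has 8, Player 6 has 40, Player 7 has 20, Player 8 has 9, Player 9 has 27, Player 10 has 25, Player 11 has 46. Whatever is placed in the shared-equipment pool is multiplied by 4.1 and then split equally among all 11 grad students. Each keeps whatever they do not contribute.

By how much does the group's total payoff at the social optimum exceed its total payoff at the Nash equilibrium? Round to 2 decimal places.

806.00 hours

The private return per contributed unit is 4.1/11 = 0.3727 < 1 for every player regardless of endowment, so the Nash equilibrium is zero contribution and the group total is Σ E_j = 9 + 31 + 13 + 32 + 8 + 40 + 20 + 9 + 27 + 25 + 46 = 260.
Each contributed unit returns 4.100 to the group, so the social optimum is full contribution by everyone: group total = 4.100 × 260 = 1066.00.
Efficiency loss = (4.100 − 1) × 260 = 806.00.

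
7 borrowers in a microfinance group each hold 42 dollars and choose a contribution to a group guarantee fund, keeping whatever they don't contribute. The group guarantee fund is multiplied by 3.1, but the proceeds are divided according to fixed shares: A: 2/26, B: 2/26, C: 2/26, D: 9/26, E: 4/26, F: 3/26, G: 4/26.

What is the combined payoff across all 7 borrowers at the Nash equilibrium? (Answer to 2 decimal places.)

A player with share s gets back 3.1·s per unit contributed, so full contribution is dominant for anyone with s > 1/3.1 = 0.3226 and zero contribution is dominant for anyone below.
The only share above 0.3226 is D's 9/26, contributing 42; the remaining 6 contribute 0. Total contributed: 42.
The group guarantee fund pays out 3.1 × 42 = 130.20 in total (split across the unequal shares, but the aggregate is all that matters for the group sum).
The 6 free-riders keep 42 each, adding 252. Group total = 252 + 130.20 = 382.20.

382.20 dollars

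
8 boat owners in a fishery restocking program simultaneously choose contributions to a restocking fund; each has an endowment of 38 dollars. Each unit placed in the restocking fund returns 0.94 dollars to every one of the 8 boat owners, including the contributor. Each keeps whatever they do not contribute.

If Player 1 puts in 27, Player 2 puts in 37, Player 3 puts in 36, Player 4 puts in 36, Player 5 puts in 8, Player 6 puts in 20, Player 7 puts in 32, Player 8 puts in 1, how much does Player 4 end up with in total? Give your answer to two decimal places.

187.18 dollars

Total contributed: 27 + 37 + 36 + 36 + 8 + 20 + 32 + 1 = 197.
Each receives 0.94 × 197 = 185.18 from the restocking fund.
Player 4 keeps 38 − 36 = 2, so Player 4's payoff is 2 + 185.18 = 187.18.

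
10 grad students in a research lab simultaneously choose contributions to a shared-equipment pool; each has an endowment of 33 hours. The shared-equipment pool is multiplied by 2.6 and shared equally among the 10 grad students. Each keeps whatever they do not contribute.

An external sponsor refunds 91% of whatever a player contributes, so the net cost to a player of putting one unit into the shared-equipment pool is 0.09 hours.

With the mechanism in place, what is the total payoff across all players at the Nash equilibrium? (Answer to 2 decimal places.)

The effective private return per unit is now (2.6/10) / 0.09 = 2.8889 > 1, so every player's dominant strategy flips to full contribution.
At the Nash equilibrium everyone contributes 33. Group total payoff = 10 × (33 × 0.91 + 2.6 × 33) = 1158.30.

1158.30 hours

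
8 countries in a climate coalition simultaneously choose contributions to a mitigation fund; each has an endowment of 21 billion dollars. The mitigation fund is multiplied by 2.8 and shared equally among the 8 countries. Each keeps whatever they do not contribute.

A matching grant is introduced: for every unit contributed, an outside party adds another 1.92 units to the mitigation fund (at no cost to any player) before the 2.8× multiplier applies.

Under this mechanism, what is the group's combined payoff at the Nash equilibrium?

The effective private return per unit is now 2.8 × 2.92 / 8 = 1.0220 > 1, so every player's dominant strategy flips to full contribution.
So the Nash equilibrium is full contribution by all 8; the group earns 2.8 × 2.92 × 168 = 1373.57.

1373.57 billion dollars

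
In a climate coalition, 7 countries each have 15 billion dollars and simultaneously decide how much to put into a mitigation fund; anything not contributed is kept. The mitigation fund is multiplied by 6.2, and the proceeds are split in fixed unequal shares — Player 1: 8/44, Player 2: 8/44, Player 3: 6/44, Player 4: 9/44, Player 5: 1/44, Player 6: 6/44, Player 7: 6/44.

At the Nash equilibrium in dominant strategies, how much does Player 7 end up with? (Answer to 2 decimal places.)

53.05 billion dollars

A player with share s gets back 6.2·s per unit contributed, so full contribution is dominant for anyone with s > 1/6.2 = 0.1613 and zero contribution is dominant for anyone below.
The shares above 0.1613 belong to Player 1, Player 2 and Player 4, contributing 15 each; the remaining 4 contribute 0. Total contributed: 45.
Player 7 keeps 15 and receives 6.2 × 45 × 6/44 = 38.05 from the mitigation fund, for a payoff of 53.05.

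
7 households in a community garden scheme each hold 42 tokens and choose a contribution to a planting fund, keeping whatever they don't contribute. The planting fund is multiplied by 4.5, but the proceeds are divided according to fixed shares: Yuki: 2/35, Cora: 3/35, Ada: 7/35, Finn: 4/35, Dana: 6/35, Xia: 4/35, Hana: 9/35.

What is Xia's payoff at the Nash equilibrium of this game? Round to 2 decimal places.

63.60 tokens

A player with share s gets back 4.5·s per unit contributed, so full contribution is dominant for anyone with s > 1/4.5 = 0.2222 and zero contribution is dominant for anyone below.
Hana alone (share 9/35) is above the threshold, contributing 42; the remaining 6 contribute 0. Total contributed: 42.
Xia keeps 42 and receives 4.5 × 42 × 4/35 = 21.60 from the planting fund, for a payoff of 63.60.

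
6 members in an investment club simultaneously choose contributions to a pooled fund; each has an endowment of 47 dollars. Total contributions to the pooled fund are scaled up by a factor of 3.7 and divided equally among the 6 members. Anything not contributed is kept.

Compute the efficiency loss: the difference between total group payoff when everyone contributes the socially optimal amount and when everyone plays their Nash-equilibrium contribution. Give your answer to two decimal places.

Each contributed unit returns 3.7/6 = 0.6167 to its contributor — below 1 — so contributing 0 is dominant for every player. At the Nash equilibrium everyone keeps their 47, and the group total is 6 × 47 = 282.
Each contributed unit returns 3.700 to the group as a whole (0.6167 to each of 6 players), which exceeds 1, so the social optimum is full contribution: group total = 3.700 × 282 = 1043.40.
Efficiency loss = 1043.40 − 282 = 761.40.

761.40 dollars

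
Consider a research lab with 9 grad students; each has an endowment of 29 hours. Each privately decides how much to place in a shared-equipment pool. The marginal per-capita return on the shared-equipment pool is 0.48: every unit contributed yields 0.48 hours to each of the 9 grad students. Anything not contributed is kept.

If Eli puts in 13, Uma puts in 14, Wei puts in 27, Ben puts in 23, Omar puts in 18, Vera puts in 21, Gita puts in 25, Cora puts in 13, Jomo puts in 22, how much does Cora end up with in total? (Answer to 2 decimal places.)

Total contributed: 13 + 14 + 27 + 23 + 18 + 21 + 25 + 13 + 22 = 176.
Each receives 0.48 × 176 = 84.48 from the shared-equipment pool.
Cora keeps 29 − 13 = 16, so Cora's payoff is 16 + 84.48 = 100.48.

100.48 hours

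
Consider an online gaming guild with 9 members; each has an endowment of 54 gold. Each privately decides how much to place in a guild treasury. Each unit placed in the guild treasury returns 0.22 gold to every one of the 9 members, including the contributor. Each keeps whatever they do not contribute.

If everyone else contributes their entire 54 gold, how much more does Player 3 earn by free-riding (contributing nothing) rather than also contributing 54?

Switching from a contribution of 54 to 0 lets Player 3 keep an extra 54 gold, but lowers the guild treasury by 54, which costs Player 3 their own share of that drop: 0.22 × 54 = 11.88.
Net gain = 54 − 11.88 = 42.12. The private return per contributed unit (0.22) is below 1, so free-riding is indeed the best response regardless of what the others do.

42.12 gold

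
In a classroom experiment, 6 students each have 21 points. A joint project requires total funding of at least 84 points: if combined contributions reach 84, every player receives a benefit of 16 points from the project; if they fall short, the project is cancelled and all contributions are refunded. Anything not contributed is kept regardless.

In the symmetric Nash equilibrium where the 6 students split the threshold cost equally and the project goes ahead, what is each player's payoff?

23 points

Equal share of the threshold: 84/6 = 14.
At this profile no one gains by cutting their contribution: any cut drops the total below 84, the project is cancelled, contributions are refunded, and the deviator ends with 21, which is less than 21 − 14 + 16 = 23. Contributing more than 14 just wastes the excess. So contributing exactly 14 is a best response.
Each player's payoff: 21 − 14 + 16 = 23.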